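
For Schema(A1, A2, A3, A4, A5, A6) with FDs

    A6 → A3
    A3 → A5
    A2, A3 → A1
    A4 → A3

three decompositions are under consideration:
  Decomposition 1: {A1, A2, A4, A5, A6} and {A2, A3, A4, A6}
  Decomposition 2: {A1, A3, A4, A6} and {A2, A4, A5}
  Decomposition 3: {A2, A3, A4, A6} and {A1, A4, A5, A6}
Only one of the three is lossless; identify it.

Decomposition 1

Decomposition 1: common = {A2, A4, A6}, closure = {A1, A2, A3, A4, A5, A6} → lossless.
Decomposition 2: common = {A4}, closure = {A3, A4, A5} → lossy.
Decomposition 3: common = {A4, A6}, closure = {A3, A4, A5, A6} → lossy.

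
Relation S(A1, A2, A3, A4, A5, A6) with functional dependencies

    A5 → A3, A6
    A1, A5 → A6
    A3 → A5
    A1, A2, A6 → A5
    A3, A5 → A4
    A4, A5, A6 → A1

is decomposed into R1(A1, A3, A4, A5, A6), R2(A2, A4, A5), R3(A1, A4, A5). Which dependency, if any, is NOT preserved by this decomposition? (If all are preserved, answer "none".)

Check A1, A2, A6 → A5: no single fragment contains all of {A1, A2, A5, A6}, and the restricted closure of {A1, A2, A6} across the fragments never reaches {A5}.
A5 → A3, A6 is preserved.
A1, A5 → A6 is preserved.
A3 → A5 is preserved.
A3, A5 → A4 is preserved.
A4, A5, A6 → A1 is preserved.

A1, A2, A6 → A5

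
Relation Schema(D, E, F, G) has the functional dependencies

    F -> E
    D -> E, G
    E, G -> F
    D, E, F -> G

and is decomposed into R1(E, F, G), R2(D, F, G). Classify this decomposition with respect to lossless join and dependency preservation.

lossless and dependency-preserving

Lossless test: (F, G)⁺ = {E, F, G}, which contains all of one fragment — lossless.
Dependency preservation: D → E, G; D, E, F → G are not contained in any single fragment, but the restricted closure of each left-hand side across the fragments still reaches the right-hand side; the remaining FDs each lie inside some fragment. All dependencies are preserved.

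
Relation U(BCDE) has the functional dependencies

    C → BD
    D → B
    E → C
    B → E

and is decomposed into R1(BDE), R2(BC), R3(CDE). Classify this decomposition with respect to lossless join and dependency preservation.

lossless and dependency-preserving

Lossless test (chase): Rows 2 and 3 agree on C; apply C→BD and equate their BD entries. Rows 1 and 3 agree on E; apply E→C and equate their C entries. Rows 1 and 2 agree on B; apply B→E and equate their E entries. Row 1 is now all distinguished symbols — the join is lossless.
Dependency preservation: C → BD is not contained in any single fragment, but the restricted closure of its left-hand side across the fragments still reaches the right-hand side; the remaining FDs each lie inside some fragment. All dependencies are preserved.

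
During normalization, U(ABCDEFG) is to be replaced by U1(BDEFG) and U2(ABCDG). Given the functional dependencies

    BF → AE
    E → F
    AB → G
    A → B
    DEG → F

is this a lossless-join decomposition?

Common attributes: U1 ∩ U2 = {BDG}.
No dependency enlarges {BDG}, so (BDG)⁺ = {BDG}.
The closure contains neither all of U1 = {BDEFG} nor all of U2 = {ABCDG}, so the common attributes are not a superkey of either fragment. The join is lossy.

No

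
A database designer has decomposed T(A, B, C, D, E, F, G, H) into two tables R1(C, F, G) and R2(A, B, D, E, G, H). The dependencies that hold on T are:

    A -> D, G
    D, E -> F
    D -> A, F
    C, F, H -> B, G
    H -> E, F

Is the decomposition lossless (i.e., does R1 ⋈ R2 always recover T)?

Common attributes: R1 ∩ R2 = {G}.
No dependency enlarges {G}, so (G)⁺ = {G}.
The closure contains neither all of R1 = {C, F, G} nor all of R2 = {A, B, D, E, G, H}, so the common attributes are not a superkey of either fragment. The join is lossy.

No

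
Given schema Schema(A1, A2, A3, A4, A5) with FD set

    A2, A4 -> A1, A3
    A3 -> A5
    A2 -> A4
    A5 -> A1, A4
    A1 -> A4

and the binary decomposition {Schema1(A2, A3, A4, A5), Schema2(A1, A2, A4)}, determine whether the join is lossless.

Common attributes: Schema1 ∩ Schema2 = {A2, A4}.
Closure of {A2, A4}: A2, A4 → A1, A3 applies, adding A1, A3; A3 → A5 applies, adding A5. So (A2, A4)⁺ = {A1, A2, A3, A4, A5}.
This closure contains every attribute of Schema1, so Schema1 ∩ Schema2 → Schema1. The join is lossless.

Yes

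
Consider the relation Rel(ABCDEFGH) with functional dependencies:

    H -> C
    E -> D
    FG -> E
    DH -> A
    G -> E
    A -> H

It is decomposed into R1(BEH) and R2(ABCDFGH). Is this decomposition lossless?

No

Common attributes: R1 ∩ R2 = {BH}.
Closure of {BH}: H → C applies, adding C. So (BH)⁺ = {BCH}.
The closure contains neither all of R1 = {BEH} nor all of R2 = {ABCDFGH}, so the common attributes are not a superkey of either fragment. The join is lossy.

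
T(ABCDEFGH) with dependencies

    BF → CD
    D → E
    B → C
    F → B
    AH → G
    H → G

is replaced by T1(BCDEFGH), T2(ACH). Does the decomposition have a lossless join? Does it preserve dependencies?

lossy but dependency-preserving

Lossless test: (CH)⁺ = {CGH}, which is a superkey of neither fragment — lossy.
Dependency preservation: AH → G is not contained in any single fragment, but the restricted closure of its left-hand side across the fragments still reaches the right-hand side; the remaining FDs each lie inside some fragment. All dependencies are preserved.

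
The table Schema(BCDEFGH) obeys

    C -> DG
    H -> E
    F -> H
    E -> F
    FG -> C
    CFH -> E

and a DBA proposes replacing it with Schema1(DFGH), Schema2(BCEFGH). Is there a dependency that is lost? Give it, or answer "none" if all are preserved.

Check C → DG: no single fragment contains all of {CDG}, and the restricted closure of {C} across the fragments never reaches {DG}.
H → E is preserved.
F → H is preserved.
E → F is preserved.
FG → C is preserved.
CFH → E is preserved.

C -> DG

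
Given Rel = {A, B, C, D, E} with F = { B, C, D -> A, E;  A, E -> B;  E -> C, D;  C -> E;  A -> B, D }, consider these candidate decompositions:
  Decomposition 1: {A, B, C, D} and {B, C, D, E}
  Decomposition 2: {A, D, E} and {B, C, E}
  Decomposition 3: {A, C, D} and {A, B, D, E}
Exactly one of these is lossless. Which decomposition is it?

Decomposition 1: common = {B, C, D}, closure = {A, B, C, D, E} → lossless.
Decomposition 2: common = {E}, closure = {C, D, E} → lossy.
Decomposition 3: common = {A, D}, closure = {A, B, D} → lossy.

Decomposition 1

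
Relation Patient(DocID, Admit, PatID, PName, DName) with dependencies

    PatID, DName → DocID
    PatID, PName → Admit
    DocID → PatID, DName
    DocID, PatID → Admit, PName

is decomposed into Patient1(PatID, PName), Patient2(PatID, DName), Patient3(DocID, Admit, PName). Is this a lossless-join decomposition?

No

Chase test. Columns are DocID, Admit, PatID, PName, DName; row i has aⱼ where attribute j ∈ Patienti, else bᵢⱼ.
Initial tableau (one row per fragment):
  row 1: b11 b12 a3 a4 b15
  row 2: b21 b22 a3 b24 a5
  row 3: a1 a2 b33 a4 b35
No row becomes fully distinguished — the join is lossy.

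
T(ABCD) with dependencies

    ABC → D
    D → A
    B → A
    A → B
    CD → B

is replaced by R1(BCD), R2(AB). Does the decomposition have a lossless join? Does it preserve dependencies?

lossless and dependency-preserving

Lossless test: (B)⁺ = {AB}, which contains all of one fragment — lossless.
Dependency preservation: ABC → D; D → A are not contained in any single fragment, but the restricted closure of each left-hand side across the fragments still reaches the right-hand side; the remaining FDs each lie inside some fragment. All dependencies are preserved.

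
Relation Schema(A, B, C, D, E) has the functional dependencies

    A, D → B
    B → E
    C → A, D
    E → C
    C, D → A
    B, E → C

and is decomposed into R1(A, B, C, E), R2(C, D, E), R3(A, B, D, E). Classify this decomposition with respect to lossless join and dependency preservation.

Lossless test (chase): Rows 1 and 2 agree on C; apply C→A, D and equate their A, D entries. Rows 1 and 3 agree on E; apply E→C and equate their C entries. Rows 1 and 2 agree on A, D; apply A, D→B and equate their B entries. Row 1 is now all distinguished symbols — the join is lossless.
Dependency preservation: C → A, D; C, D → A are not contained in any single fragment, but the restricted closure of each left-hand side across the fragments still reaches the right-hand side; the remaining FDs each lie inside some fragment. All dependencies are preserved.

lossless and dependency-preserving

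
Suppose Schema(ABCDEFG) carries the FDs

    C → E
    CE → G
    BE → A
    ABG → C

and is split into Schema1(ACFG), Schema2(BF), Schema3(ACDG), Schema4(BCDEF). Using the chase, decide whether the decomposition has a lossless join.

No

Chase test. Columns are ABCDEFG; row i has aⱼ where attribute j ∈ Schemai, else bᵢⱼ.
Initial tableau (one row per fragment):
  row 1: a1 b12 a3 b14 b15 a6 a7
  row 2: b21 a2 b23 b24 b25 a6 b27
  row 3: a1 b32 a3 a4 b35 b36 a7
  row 4: b41 a2 a3 a4 a5 a6 b47
Rows 1 and 3 agree on C; apply C→E and equate their E entries.
Rows 1 and 4 agree on C; apply C→E and equate their E entries.
Rows 1 and 4 agree on CE; apply CE→G and equate their G entries.
No row becomes fully distinguished — the join is lossy.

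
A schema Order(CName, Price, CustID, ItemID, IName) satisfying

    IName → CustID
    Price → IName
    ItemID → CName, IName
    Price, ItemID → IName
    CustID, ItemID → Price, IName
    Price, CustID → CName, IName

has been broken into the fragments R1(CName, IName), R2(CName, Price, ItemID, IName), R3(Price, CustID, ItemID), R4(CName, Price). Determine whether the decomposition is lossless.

Yes

Chase test. Columns are CName, Price, CustID, ItemID, IName; row i has aⱼ where attribute j ∈ Ri, else bᵢⱼ.
Initial tableau (one row per fragment):
  row 1: a1 b12 b13 b14 a5
  row 2: a1 a2 b23 a4 a5
  row 3: b31 a2 a3 a4 b35
  row 4: a1 a2 b43 b44 b45
Rows 1 and 2 agree on IName; apply IName→CustID and equate their CustID entries.
Rows 2 and 3 agree on Price; apply Price→IName and equate their IName entries.
Rows 2 and 4 agree on Price; apply Price→IName and equate their IName entries.
Rows 2 and 3 agree on ItemID; apply ItemID→CName, IName and equate their CName, IName entries.
Rows 1 and 3 agree on IName; apply IName→CustID and equate their CustID entries.
Rows 1 and 4 agree on IName; apply IName→CustID and equate their CustID entries.
Row 2 is now all distinguished symbols — the join is lossless.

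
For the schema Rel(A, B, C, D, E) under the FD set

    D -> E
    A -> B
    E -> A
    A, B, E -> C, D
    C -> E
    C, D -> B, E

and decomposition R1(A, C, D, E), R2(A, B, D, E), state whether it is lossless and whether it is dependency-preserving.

Lossless test: (A, D, E)⁺ = {A, B, C, D, E}, which contains all of one fragment — lossless.
Dependency preservation: A, B, E → C, D; C, D → B, E are not contained in any single fragment, but the restricted closure of each left-hand side across the fragments still reaches the right-hand side; the remaining FDs each lie inside some fragment. All dependencies are preserved.

lossless and dependency-preserving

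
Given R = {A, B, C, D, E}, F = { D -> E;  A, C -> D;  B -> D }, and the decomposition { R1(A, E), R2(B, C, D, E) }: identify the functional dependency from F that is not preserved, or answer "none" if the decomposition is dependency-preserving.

A, C -> D

Check A, C → D: no single fragment contains all of {A, C, D}, and the restricted closure of {A, C} across the fragments never reaches {D}.
D → E is preserved.
B → D is preserved.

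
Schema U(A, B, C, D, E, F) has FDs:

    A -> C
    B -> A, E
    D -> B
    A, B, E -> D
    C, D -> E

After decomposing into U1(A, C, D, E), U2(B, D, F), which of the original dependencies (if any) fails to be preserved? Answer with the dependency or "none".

A → C lies within U1.
B → A, E: restricted closure across fragments reaches A, E.
D → B lies within U2.
A, B, E → D: restricted closure across fragments reaches D.
C, D → E lies within U1.
Every dependency is enforceable on the fragments, so the decomposition is dependency-preserving.

none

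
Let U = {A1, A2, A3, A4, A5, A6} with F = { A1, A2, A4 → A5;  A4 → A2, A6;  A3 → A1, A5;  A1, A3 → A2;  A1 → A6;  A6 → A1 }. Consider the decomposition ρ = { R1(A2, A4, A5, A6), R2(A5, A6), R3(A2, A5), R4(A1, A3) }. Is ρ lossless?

Chase test. Columns are A1, A2, A3, A4, A5, A6; row i has aⱼ where attribute j ∈ Ri, else bᵢⱼ.
Initial tableau (one row per fragment):
  row 1: b11 a2 b13 a4 a5 a6
  row 2: b21 b22 b23 b24 a5 a6
  row 3: b31 a2 b33 b34 a5 b36
  row 4: a1 b42 a3 b44 b45 b46
Rows 1 and 2 agree on A6; apply A6→A1 and equate their A1 entries.
No row becomes fully distinguished — the join is lossy.

No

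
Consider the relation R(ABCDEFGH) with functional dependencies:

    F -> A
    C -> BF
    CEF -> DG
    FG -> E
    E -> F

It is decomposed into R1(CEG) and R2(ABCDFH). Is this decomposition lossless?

No

Common attributes: R1 ∩ R2 = {C}.
Closure of {C}: C → BF applies, adding BF; F → A applies, adding A. So (C)⁺ = {ABCF}.
The closure contains neither all of R1 = {CEG} nor all of R2 = {ABCDFH}, so the common attributes are not a superkey of either fragment. The join is lossy.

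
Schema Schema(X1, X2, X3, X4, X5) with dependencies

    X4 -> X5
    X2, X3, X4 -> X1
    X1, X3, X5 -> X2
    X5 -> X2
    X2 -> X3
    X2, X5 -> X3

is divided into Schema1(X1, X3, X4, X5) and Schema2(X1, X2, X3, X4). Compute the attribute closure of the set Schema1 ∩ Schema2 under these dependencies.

X1, X2, X3, X4, X5

Schema1 ∩ Schema2 = {X1, X3, X4}.
X4 → X5 applies, adding X5
X1, X3, X5 → X2 applies, adding X2
Closure: {X1, X2, X3, X4, X5}.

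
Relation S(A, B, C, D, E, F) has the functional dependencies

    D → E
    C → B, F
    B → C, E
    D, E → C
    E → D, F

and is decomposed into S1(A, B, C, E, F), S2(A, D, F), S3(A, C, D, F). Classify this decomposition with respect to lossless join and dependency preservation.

lossless and dependency-preserving

Lossless test (chase): Rows 2 and 3 agree on D; apply D→E and equate their E entries. Rows 1 and 3 agree on C; apply C→B, F and equate their B, F entries. Rows 1 and 3 agree on B; apply B→C, E and equate their C, E entries. Rows 2 and 3 agree on D, E; apply D, E→C and equate their C entries. Rows 1 and 2 agree on E; apply E→D, F and equate their D, F entries. Rows 1 and 2 agree on C; apply C→B, F and equate their B, F entries. Row 1 is now all distinguished symbols — the join is lossless.
Dependency preservation: D → E; D, E → C; E → D, F are not contained in any single fragment, but the restricted closure of each left-hand side across the fragments still reaches the right-hand side; the remaining FDs each lie inside some fragment. All dependencies are preserved.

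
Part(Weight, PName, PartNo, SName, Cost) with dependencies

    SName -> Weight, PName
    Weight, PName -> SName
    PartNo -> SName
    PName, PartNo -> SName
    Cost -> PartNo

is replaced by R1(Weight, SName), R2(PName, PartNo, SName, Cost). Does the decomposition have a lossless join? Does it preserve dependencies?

Lossless test: (SName)⁺ = {Weight, PName, SName}, which contains all of one fragment — lossless.
Dependency preservation: the restricted closure of {Weight, PName} across the fragments never reaches {SName}, so Weight, PName → SName cannot be enforced without a join — not preserved.

lossless but not dependency-preserving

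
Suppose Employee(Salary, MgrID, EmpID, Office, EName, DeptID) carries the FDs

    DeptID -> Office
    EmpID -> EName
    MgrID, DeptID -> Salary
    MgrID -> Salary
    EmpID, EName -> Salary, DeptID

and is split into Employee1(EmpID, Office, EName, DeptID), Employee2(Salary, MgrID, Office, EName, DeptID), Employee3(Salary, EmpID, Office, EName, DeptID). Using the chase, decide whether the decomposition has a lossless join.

No

Chase test. Columns are Salary, MgrID, EmpID, Office, EName, DeptID; row i has aⱼ where attribute j ∈ Employeei, else bᵢⱼ.
Initial tableau (one row per fragment):
  row 1: b11 b12 a3 a4 a5 a6
  row 2: a1 a2 b23 a4 a5 a6
  row 3: a1 b32 a3 a4 a5 a6
Rows 1 and 3 agree on EmpID, EName; apply EmpID, EName→Salary, DeptID and equate their Salary, DeptID entries.
No row becomes fully distinguished — the join is lossy.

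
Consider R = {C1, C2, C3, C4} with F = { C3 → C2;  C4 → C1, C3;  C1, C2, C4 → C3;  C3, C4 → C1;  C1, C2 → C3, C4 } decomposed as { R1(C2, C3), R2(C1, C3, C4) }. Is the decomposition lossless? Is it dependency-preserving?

Lossless test: (C3)⁺ = {C2, C3}, which contains all of one fragment — lossless.
Dependency preservation: the restricted closure of {C1, C2} across the fragments never reaches {C3, C4}, so C1, C2 → C3, C4 cannot be enforced without a join — not preserved.

lossless but not dependency-preserving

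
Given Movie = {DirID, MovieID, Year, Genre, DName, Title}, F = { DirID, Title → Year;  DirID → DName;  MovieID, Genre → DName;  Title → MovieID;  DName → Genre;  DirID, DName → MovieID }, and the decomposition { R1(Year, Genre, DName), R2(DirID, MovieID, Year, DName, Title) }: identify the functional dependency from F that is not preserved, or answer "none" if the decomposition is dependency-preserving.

MovieID, Genre → DName

Check MovieID, Genre → DName: no single fragment contains all of {MovieID, Genre, DName}, and the restricted closure of {MovieID, Genre} across the fragments never reaches {DName}.
DirID, Title → Year is preserved.
DirID → DName is preserved.
Title → MovieID is preserved.
DName → Genre is preserved.
DirID, DName → MovieID is preserved.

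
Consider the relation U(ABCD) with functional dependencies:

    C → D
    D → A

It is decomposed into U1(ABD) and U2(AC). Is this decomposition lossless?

No

Common attributes: U1 ∩ U2 = {A}.
No dependency enlarges {A}, so (A)⁺ = {A}.
The closure contains neither all of U1 = {ABD} nor all of U2 = {AC}, so the common attributes are not a superkey of either fragment. The join is lossy.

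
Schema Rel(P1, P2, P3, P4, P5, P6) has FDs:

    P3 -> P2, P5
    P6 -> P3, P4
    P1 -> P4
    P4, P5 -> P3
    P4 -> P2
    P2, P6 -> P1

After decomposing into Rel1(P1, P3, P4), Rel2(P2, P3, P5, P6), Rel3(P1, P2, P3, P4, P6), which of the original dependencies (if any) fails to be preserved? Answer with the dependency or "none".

P4, P5 -> P3

Check P4, P5 → P3: no single fragment contains all of {P3, P4, P5}, and the restricted closure of {P4, P5} across the fragments never reaches {P3}.
P3 → P2, P5 is preserved.
P6 → P3, P4 is preserved.
P1 → P4 is preserved.
P4 → P2 is preserved.
P2, P6 → P1 is preserved.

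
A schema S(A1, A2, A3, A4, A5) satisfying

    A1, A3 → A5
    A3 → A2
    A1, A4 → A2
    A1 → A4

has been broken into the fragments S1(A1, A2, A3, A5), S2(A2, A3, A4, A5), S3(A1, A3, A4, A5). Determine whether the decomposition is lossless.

Chase test. Columns are A1, A2, A3, A4, A5; row i has aⱼ where attribute j ∈ Si, else bᵢⱼ.
Initial tableau (one row per fragment):
  row 1: a1 a2 a3 b14 a5
  row 2: b21 a2 a3 a4 a5
  row 3: a1 b32 a3 a4 a5
Rows 1 and 3 agree on A3; apply A3→A2 and equate their A2 entries.
Rows 1 and 3 agree on A1; apply A1→A4 and equate their A4 entries.
Row 1 is now all distinguished symbols — the join is lossless.

Yes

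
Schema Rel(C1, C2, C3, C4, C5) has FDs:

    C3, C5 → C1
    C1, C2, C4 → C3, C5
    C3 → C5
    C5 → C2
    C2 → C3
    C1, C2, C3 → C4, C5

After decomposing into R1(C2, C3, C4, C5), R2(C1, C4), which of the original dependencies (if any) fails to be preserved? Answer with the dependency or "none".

Check C3, C5 → C1: no single fragment contains all of {C1, C3, C5}, and the restricted closure of {C3, C5} across the fragments never reaches {C1}.
C1, C2, C4 → C3, C5 is preserved.
C3 → C5 is preserved.
C5 → C2 is preserved.
C2 → C3 is preserved.
C1, C2, C3 → C4, C5 is preserved.

C3, C5 → C1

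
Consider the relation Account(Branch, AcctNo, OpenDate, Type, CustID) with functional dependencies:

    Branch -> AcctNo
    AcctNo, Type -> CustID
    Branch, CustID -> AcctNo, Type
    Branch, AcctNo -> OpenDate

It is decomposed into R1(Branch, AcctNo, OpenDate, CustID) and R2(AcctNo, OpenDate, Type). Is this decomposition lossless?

Common attributes: R1 ∩ R2 = {AcctNo, OpenDate}.
No dependency enlarges {AcctNo, OpenDate}, so (AcctNo, OpenDate)⁺ = {AcctNo, OpenDate}.
The closure contains neither all of R1 = {Branch, AcctNo, OpenDate, CustID} nor all of R2 = {AcctNo, OpenDate, Type}, so the common attributes are not a superkey of either fragment. The join is lossy.

No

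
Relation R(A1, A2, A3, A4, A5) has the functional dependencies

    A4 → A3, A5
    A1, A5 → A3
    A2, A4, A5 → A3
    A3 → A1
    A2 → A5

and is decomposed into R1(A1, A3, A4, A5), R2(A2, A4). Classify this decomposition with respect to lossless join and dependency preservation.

Lossless test: (A4)⁺ = {A1, A3, A4, A5}, which contains all of one fragment — lossless.
Dependency preservation: the restricted closure of {A2} across the fragments never reaches {A5}, so A2 → A5 cannot be enforced without a join — not preserved.

lossless but not dependency-preserving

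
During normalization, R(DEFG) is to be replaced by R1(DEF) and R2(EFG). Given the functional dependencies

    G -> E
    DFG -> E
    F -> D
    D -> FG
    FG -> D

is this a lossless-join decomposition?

Yes

Common attributes: R1 ∩ R2 = {EF}.
Closure of {EF}: F → D applies, adding D; D → FG applies, adding G. So (EF)⁺ = {DEFG}.
This closure contains every attribute of R1, so R1 ∩ R2 → R1. The join is lossless.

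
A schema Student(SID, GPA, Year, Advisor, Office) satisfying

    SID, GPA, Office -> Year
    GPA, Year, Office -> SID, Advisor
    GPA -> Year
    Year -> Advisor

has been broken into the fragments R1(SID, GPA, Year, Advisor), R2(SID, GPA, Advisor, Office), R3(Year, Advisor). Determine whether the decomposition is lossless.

Chase test. Columns are SID, GPA, Year, Advisor, Office; row i has aⱼ where attribute j ∈ Ri, else bᵢⱼ.
Initial tableau (one row per fragment):
  row 1: a1 a2 a3 a4 b15
  row 2: a1 a2 b23 a4 a5
  row 3: b31 b32 a3 a4 b35
Rows 1 and 2 agree on GPA; apply GPA→Year and equate their Year entries.
Row 2 is now all distinguished symbols — the join is lossless.

Yes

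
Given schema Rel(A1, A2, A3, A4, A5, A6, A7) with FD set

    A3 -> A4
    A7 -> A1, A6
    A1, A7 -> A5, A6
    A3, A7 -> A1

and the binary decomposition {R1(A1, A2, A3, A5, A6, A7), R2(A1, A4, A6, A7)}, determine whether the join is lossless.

No

Common attributes: R1 ∩ R2 = {A1, A6, A7}.
Closure of {A1, A6, A7}: A1, A7 → A5, A6 applies, adding A5. So (A1, A6, A7)⁺ = {A1, A5, A6, A7}.
The closure contains neither all of R1 = {A1, A2, A3, A5, A6, A7} nor all of R2 = {A1, A4, A6, A7}, so the common attributes are not a superkey of either fragment. The join is lossy.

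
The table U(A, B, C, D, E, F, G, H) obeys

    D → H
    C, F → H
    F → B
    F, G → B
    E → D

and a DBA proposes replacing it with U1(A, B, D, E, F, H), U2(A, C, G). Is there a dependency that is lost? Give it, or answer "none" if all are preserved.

C, F → H

Check C, F → H: no single fragment contains all of {C, F, H}, and the restricted closure of {C, F} across the fragments never reaches {H}.
D → H is preserved.
F → B is preserved.
F, G → B is preserved.
E → D is preserved.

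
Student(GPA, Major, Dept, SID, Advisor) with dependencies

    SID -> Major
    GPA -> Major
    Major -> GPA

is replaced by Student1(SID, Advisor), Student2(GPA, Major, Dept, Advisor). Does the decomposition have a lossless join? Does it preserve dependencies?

Lossless test: (Advisor)⁺ = {Advisor}, which is a superkey of neither fragment — lossy.
Dependency preservation: the restricted closure of {SID} across the fragments never reaches {Major}, so SID → Major cannot be enforced without a join — not preserved.

lossy and not dependency-preserving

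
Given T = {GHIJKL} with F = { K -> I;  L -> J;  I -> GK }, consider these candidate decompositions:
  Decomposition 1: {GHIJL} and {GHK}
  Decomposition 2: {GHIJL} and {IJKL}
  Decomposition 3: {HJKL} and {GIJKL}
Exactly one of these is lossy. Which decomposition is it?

Decomposition 1

Decomposition 1: common = {GH}, closure = {GH} → lossy.
Decomposition 2: common = {IJL}, closure = {GIJKL} → lossless.
Decomposition 3: common = {JKL}, closure = {GIJKL} → lossless.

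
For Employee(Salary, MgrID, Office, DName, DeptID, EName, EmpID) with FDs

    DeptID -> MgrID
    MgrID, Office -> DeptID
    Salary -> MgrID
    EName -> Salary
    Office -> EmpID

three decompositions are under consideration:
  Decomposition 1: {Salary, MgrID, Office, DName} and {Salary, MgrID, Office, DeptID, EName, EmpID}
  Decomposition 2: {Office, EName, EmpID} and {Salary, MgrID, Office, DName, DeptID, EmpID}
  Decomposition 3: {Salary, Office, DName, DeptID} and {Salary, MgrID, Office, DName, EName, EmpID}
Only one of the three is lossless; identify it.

Decomposition 3

Decomposition 1: common = {Salary, MgrID, Office}, closure = {Salary, MgrID, Office, DeptID, EmpID} → lossy.
Decomposition 2: common = {Office, EmpID}, closure = {Office, EmpID} → lossy.
Decomposition 3: common = {Salary, Office, DName}, closure = {Salary, MgrID, Office, DName, DeptID, EmpID} → lossless.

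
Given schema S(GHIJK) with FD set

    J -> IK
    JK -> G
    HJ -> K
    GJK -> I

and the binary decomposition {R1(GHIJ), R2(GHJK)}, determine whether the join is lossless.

Common attributes: R1 ∩ R2 = {GHJ}.
Closure of {GHJ}: J → IK applies, adding IK. So (GHJ)⁺ = {GHIJK}.
This closure contains every attribute of R1, so R1 ∩ R2 → R1. The join is lossless.

Yes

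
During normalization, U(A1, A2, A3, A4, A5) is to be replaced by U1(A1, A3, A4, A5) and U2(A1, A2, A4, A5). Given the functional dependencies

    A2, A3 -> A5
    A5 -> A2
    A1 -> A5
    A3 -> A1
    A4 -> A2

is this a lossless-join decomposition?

Yes

Common attributes: U1 ∩ U2 = {A1, A4, A5}.
Closure of {A1, A4, A5}: A5 → A2 applies, adding A2. So (A1, A4, A5)⁺ = {A1, A2, A4, A5}.
This closure contains every attribute of U2, so U1 ∩ U2 → U2. The join is lossless.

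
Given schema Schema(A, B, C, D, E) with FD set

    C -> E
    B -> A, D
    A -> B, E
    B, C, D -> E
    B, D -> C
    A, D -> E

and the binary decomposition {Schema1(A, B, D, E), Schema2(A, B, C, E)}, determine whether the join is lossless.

Yes

Common attributes: Schema1 ∩ Schema2 = {A, B, E}.
Closure of {A, B, E}: B → A, D applies, adding D; B, D → C applies, adding C. So (A, B, E)⁺ = {A, B, C, D, E}.
This closure contains every attribute of Schema1, so Schema1 ∩ Schema2 → Schema1. The join is lossless.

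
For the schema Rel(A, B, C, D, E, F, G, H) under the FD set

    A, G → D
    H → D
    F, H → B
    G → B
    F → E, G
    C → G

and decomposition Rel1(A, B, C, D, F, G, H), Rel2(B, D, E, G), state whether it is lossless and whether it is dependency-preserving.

Lossless test: (B, D, G)⁺ = {B, D, G}, which is a superkey of neither fragment — lossy.
Dependency preservation: the restricted closure of {F} across the fragments never reaches {E, G}, so F → E, G cannot be enforced without a join — not preserved.

lossy and not dependency-preserving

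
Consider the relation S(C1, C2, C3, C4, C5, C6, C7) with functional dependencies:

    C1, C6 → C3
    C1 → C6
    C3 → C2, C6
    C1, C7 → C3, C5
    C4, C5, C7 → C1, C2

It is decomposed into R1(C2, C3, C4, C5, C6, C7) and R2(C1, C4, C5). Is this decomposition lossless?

No

Common attributes: R1 ∩ R2 = {C4, C5}.
No dependency enlarges {C4, C5}, so (C4, C5)⁺ = {C4, C5}.
The closure contains neither all of R1 = {C2, C3, C4, C5, C6, C7} nor all of R2 = {C1, C4, C5}, so the common attributes are not a superkey of either fragment. The join is lossy.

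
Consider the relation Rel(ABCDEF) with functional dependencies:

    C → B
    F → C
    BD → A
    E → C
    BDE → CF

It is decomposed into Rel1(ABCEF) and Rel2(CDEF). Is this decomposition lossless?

Common attributes: Rel1 ∩ Rel2 = {CEF}.
Closure of {CEF}: C → B applies, adding B. So (CEF)⁺ = {BCEF}.
The closure contains neither all of Rel1 = {ABCEF} nor all of Rel2 = {CDEF}, so the common attributes are not a superkey of either fragment. The join is lossy.

No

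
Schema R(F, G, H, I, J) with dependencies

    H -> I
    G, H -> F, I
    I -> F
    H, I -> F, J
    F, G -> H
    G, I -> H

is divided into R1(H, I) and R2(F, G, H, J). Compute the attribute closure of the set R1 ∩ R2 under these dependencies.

R1 ∩ R2 = {H}.
H → I applies, adding I
I → F applies, adding F
H, I → F, J applies, adding J
Closure: {F, H, I, J}.

F, H, I, J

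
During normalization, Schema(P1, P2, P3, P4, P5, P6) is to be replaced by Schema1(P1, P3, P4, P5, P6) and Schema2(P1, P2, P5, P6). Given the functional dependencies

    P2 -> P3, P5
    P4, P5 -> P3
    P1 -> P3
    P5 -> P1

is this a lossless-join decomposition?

No

Common attributes: Schema1 ∩ Schema2 = {P1, P5, P6}.
Closure of {P1, P5, P6}: P1 → P3 applies, adding P3. So (P1, P5, P6)⁺ = {P1, P3, P5, P6}.
The closure contains neither all of Schema1 = {P1, P3, P4, P5, P6} nor all of Schema2 = {P1, P2, P5, P6}, so the common attributes are not a superkey of either fragment. The join is lossy.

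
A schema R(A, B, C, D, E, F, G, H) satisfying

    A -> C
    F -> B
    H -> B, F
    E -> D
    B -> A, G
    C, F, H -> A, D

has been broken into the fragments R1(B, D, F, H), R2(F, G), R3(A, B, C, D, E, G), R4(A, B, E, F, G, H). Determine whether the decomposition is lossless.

Yes

Chase test. Columns are A, B, C, D, E, F, G, H; row i has aⱼ where attribute j ∈ Ri, else bᵢⱼ.
Initial tableau (one row per fragment):
  row 1: b11 a2 b13 a4 b15 a6 b17 a8
  row 2: b21 b22 b23 b24 b25 a6 a7 b28
  row 3: a1 a2 a3 a4 a5 b36 a7 b38
  row 4: a1 a2 b43 b44 a5 a6 a7 a8
Rows 3 and 4 agree on A; apply A→C and equate their C entries.
Rows 1 and 2 agree on F; apply F→B and equate their B entries.
Rows 3 and 4 agree on E; apply E→D and equate their D entries.
Rows 1 and 2 agree on B; apply B→A, G and equate their A, G entries.
Rows 1 and 3 agree on B; apply B→A, G and equate their A, G entries.
Rows 1 and 2 agree on A; apply A→C and equate their C entries.
Rows 1 and 3 agree on A; apply A→C and equate their C entries.
Row 4 is now all distinguished symbols — the join is lossless.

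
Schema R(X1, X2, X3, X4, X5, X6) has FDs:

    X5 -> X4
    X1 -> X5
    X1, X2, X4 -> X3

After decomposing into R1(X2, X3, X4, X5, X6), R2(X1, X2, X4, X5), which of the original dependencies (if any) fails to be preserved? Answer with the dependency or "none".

Check X1, X2, X4 → X3: no single fragment contains all of {X1, X2, X3, X4}, and the restricted closure of {X1, X2, X4} across the fragments never reaches {X3}.
X5 → X4 is preserved.
X1 → X5 is preserved.

X1, X2, X4 -> X3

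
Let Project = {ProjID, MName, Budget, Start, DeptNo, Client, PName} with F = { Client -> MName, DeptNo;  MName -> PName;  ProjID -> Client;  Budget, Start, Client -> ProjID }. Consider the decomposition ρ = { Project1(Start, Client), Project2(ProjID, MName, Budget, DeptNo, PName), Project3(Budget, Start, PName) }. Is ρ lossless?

Chase test. Columns are ProjID, MName, Budget, Start, DeptNo, Client, PName; row i has aⱼ where attribute j ∈ Projecti, else bᵢⱼ.
Initial tableau (one row per fragment):
  row 1: b11 b12 b13 a4 b15 a6 b17
  row 2: a1 a2 a3 b24 a5 b26 a7
  row 3: b31 b32 a3 a4 b35 b36 a7
No row becomes fully distinguished — the join is lossy.

No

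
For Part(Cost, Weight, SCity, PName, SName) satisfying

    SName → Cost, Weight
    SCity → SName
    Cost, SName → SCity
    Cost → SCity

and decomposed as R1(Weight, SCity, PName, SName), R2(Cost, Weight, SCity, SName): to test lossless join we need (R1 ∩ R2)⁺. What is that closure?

R1 ∩ R2 = {Weight, SCity, SName}.
SName → Cost, Weight applies, adding Cost
Closure: {Cost, Weight, SCity, SName}.

Cost, Weight, SCity, SName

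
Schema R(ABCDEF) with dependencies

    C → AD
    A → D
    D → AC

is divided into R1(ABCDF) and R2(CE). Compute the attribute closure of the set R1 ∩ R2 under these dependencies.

R1 ∩ R2 = {C}.
C → AD applies, adding AD
Closure: {ACD}.

ACD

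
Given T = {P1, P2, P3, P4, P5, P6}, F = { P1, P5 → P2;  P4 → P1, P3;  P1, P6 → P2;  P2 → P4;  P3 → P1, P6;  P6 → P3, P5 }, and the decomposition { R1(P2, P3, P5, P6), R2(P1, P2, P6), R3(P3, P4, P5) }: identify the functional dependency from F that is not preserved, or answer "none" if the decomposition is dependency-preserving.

P1, P5 → P2

Check P1, P5 → P2: no single fragment contains all of {P1, P2, P5}, and the restricted closure of {P1, P5} across the fragments never reaches {P2}.
P4 → P1, P3 is preserved.
P1, P6 → P2 is preserved.
P2 → P4 is preserved.
P3 → P1, P6 is preserved.
P6 → P3, P5 is preserved.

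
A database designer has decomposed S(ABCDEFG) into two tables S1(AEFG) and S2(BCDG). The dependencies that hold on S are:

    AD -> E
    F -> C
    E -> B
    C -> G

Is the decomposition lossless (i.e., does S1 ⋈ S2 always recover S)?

Common attributes: S1 ∩ S2 = {G}.
No dependency enlarges {G}, so (G)⁺ = {G}.
The closure contains neither all of S1 = {AEFG} nor all of S2 = {BCDG}, so the common attributes are not a superkey of either fragment. The join is lossy.

No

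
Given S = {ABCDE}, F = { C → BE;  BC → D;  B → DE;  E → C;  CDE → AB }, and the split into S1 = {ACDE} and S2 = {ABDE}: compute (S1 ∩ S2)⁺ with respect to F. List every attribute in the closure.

S1 ∩ S2 = {ADE}.
E → C applies, adding C
CDE → AB applies, adding B
Closure: {ABCDE}.

ABCDE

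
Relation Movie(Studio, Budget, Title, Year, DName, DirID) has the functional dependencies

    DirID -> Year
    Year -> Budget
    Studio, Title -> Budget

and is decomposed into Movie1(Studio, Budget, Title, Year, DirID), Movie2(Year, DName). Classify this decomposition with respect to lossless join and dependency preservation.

lossy but dependency-preserving

Lossless test: (Year)⁺ = {Budget, Year}, which is a superkey of neither fragment — lossy.
Dependency preservation: every FD's attributes lie within a single fragment, so each can be enforced locally — preserved.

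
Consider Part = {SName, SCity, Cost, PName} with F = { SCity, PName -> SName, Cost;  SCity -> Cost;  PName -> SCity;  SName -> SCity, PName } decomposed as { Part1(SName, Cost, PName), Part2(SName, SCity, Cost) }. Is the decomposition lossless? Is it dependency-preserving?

Lossless test: (SName, Cost)⁺ = {SName, SCity, Cost, PName}, which contains all of one fragment — lossless.
Dependency preservation: SCity, PName → SName, Cost; PName → SCity; SName → SCity, PName are not contained in any single fragment, but the restricted closure of each left-hand side across the fragments still reaches the right-hand side; the remaining FDs each lie inside some fragment. All dependencies are preserved.

lossless and dependency-preserving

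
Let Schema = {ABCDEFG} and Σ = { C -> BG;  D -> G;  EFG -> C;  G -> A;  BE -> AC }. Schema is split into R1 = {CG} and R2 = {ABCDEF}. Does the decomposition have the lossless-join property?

Common attributes: R1 ∩ R2 = {C}.
Closure of {C}: C → BG applies, adding BG; G → A applies, adding A. So (C)⁺ = {ABCG}.
This closure contains every attribute of R1, so R1 ∩ R2 → R1. The join is lossless.

Yes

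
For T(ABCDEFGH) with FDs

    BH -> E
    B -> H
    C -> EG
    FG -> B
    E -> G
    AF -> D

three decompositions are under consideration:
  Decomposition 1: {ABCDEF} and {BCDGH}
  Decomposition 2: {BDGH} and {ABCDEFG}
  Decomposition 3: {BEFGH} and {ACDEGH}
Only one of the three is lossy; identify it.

Decomposition 1: common = {BCD}, closure = {BCDEGH} → lossless.
Decomposition 2: common = {BDG}, closure = {BDEGH} → lossless.
Decomposition 3: common = {EGH}, closure = {EGH} → lossy.

Decomposition 3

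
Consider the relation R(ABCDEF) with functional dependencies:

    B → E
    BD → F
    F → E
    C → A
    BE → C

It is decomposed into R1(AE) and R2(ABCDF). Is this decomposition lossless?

No

Common attributes: R1 ∩ R2 = {A}.
No dependency enlarges {A}, so (A)⁺ = {A}.
The closure contains neither all of R1 = {AE} nor all of R2 = {ABCDF}, so the common attributes are not a superkey of either fragment. The join is lossy.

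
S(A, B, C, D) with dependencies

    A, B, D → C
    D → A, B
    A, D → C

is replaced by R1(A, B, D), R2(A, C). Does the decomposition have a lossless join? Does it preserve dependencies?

lossy and not dependency-preserving

Lossless test: (A)⁺ = {A}, which is a superkey of neither fragment — lossy.
Dependency preservation: the restricted closure of {A, B, D} across the fragments never reaches {C}, so A, B, D → C cannot be enforced without a join — not preserved.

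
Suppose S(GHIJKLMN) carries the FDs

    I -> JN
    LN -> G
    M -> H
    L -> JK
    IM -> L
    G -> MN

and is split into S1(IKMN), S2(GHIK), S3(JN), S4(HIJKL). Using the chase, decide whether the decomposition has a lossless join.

No

Chase test. Columns are GHIJKLMN; row i has aⱼ where attribute j ∈ Si, else bᵢⱼ.
Initial tableau (one row per fragment):
  row 1: b11 b12 a3 b14 a5 b16 a7 a8
  row 2: a1 a2 a3 b24 a5 b26 b27 b28
  row 3: b31 b32 b33 a4 b35 b36 b37 a8
  row 4: b41 a2 a3 a4 a5 a6 b47 b48
Rows 1 and 2 agree on I; apply I→JN and equate their JN entries.
Rows 1 and 4 agree on I; apply I→JN and equate their JN entries.
No row becomes fully distinguished — the join is lossy.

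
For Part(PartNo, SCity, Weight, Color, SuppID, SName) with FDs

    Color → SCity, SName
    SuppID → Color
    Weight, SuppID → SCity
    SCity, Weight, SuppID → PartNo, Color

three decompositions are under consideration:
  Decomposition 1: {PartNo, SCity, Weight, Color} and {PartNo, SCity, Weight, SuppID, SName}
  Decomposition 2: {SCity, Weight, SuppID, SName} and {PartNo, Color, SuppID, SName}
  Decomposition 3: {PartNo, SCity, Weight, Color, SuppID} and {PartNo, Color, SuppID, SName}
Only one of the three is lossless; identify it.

Decomposition 1: common = {PartNo, SCity, Weight}, closure = {PartNo, SCity, Weight} → lossy.
Decomposition 2: common = {SuppID, SName}, closure = {SCity, Color, SuppID, SName} → lossy.
Decomposition 3: common = {PartNo, Color, SuppID}, closure = {PartNo, SCity, Color, SuppID, SName} → lossless.

Decomposition 3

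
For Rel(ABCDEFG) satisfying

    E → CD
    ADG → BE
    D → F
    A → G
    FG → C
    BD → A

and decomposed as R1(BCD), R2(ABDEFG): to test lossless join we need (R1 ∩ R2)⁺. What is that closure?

R1 ∩ R2 = {BD}.
D → F applies, adding F
BD → A applies, adding A
A → G applies, adding G
FG → C applies, adding C
ADG → BE applies, adding E
Closure: {ABCDEFG}.

ABCDEFG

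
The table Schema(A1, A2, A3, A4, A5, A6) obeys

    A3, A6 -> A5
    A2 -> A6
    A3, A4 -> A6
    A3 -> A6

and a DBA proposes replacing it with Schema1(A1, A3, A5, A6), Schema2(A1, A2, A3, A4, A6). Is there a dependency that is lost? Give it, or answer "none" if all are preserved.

none

A3, A6 → A5 lies within Schema1.
A2 → A6 lies within Schema2.
A3, A4 → A6 lies within Schema2.
A3 → A6 lies within Schema1.
Every dependency is enforceable on the fragments, so the decomposition is dependency-preserving.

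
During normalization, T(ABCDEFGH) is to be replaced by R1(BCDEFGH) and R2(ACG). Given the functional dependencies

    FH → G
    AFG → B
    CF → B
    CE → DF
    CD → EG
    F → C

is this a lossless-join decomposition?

No

Common attributes: R1 ∩ R2 = {CG}.
No dependency enlarges {CG}, so (CG)⁺ = {CG}.
The closure contains neither all of R1 = {BCDEFGH} nor all of R2 = {ACG}, so the common attributes are not a superkey of either fragment. The join is lossy.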